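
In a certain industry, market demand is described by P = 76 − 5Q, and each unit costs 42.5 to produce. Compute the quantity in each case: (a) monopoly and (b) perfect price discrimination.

Monopoly: Q = 3.35; Perfect PD: Q = 6.7

Monopoly sets MR = MC: 76 − 10Q = 42.5 ⇒ Q = 3.35, P = 76 − 5·3.35 = 59.25.
A perfectly discriminating monopolist sells every unit with P(Q) ≥ MC(Q), so output equals the competitive quantity Q = 6.7. Each buyer pays their reservation price, so CS = 0 and the firm captures all surplus.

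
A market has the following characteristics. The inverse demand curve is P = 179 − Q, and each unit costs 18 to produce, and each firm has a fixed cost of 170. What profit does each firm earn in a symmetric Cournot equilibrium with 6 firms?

π_i = 359

With 6 symmetric Cournot firms, each firm's FOC gives 179 − 7q = 18, so q = 23, Q = 6·23 = 138, and P = 41.
Each firm's profit = (41 − 18)·23 − 170 = 359.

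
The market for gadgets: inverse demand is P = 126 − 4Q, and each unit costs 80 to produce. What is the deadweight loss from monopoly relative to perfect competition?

Perfect competition: P = MC = 80, so 126 − 4Q = 80 and Q = 11.5.
The monopolist equates marginal revenue to marginal cost: 126 − 8Q = 80, so Q = 5.75. From demand, P = 103.
DWL is the triangle between Q = 5.75 and Q = 11.5: ½·(11.5 − 5.75)·(103 − 80) = 66.125.

DWL = 66.125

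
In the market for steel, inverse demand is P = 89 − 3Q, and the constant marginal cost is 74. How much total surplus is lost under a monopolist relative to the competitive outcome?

Under competition P = MC = 74, so Q = (89 − 74)/3 = 5.
The monopolist equates marginal revenue to marginal cost: 89 − 6Q = 74, so Q = 2.5. From demand, P = 81.5.
DWL is the triangle between Q = 2.5 and Q = 5: ½·(5 − 2.5)·(81.5 − 74) = 9.375.

DWL = 9.375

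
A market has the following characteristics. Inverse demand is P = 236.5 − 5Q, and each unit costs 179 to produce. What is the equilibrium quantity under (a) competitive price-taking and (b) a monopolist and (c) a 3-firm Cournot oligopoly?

Under competition P = MC = 179, so Q = (236.5 − 179)/5 = 11.5.
The monopolist equates marginal revenue to marginal cost: 236.5 − 10Q = 179, so Q = 5.75. From demand, P = 207.75.
Cournot with 3 identical firms: the symmetric best-response condition is 236.5 − 20q = 179. Each firm produces q = 2.875, total output Q = 8.625, price P = 193.375.

Competition: Q = 11.5; Monopoly: Q = 5.75; Cournot: Q = 8.625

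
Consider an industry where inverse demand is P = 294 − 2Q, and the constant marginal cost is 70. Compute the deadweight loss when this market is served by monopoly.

DWL = 3136

Competitive firms price at marginal cost: P = 70, giving Q = 112.
A monopolist chooses Q where MR = MC. MR = 294 − 4Q; setting this equal to 70 gives Q = 56 and P = 182.
DWL is the triangle between Q = 56 and Q = 112: ½·(112 − 56)·(182 − 70) = 3136.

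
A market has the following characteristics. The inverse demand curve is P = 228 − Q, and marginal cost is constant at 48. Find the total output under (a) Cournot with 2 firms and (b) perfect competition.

In a 2-firm Cournot equilibrium, symmetry and the first-order condition give q = (228 − 48)/(3) = 60. So Q = 120 and P = 108.
Perfect competition: P = MC = 48, so 228 − Q = 48 and Q = 180.

Cournot: Q = 120; Competition: Q = 180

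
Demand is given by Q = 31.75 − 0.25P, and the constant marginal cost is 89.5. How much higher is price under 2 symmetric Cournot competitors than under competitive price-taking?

Price rises by 12.5

Inverting demand: P = 127 − 4Q.
Perfect competition: P = MC = 89.5, so 127 − 4Q = 89.5 and Q = 9.375.
Cournot with 2 identical firms: the symmetric best-response condition is 127 − 12q = 89.5. Each firm produces q = 3.125, total output Q = 6.25, price P = 102.
Change in price: 102 − 89.5 = 12.5.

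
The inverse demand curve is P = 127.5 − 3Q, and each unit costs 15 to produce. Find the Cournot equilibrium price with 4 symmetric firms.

P = 37.5

With 4 symmetric Cournot firms, each firm's FOC gives 127.5 − 15q = 15, so q = 7.5, Q = 4·7.5 = 30, and P = 37.5.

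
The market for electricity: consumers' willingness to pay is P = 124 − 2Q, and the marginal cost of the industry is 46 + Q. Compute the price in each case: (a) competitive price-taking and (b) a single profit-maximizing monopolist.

Competition: P = 72; Monopoly: P = 92.8

Under competition P = MC: 124 − 2Q = 46 + Q ⇒ Q = 26, P = 72.
The monopolist equates marginal revenue to marginal cost: 124 − 4Q = 46 + Q, so Q = 15.6. From demand, P = 92.8.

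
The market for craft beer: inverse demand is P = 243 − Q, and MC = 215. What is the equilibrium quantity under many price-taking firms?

Q = 28

Under competition P = MC = 215, so Q = (243 − 215)/1 = 28.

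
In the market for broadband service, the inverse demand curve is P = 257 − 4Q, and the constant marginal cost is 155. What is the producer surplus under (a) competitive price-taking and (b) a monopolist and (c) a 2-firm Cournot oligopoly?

Competition: PS = 0; Monopoly: PS = 650.25; Cournot: PS = 578

Perfect competition: P = MC = 155, so 257 − 4Q = 155 and Q = 25.5.
PS = (155 − 155)·25.5 = 0.
The monopolist equates marginal revenue to marginal cost: 257 − 8Q = 155, so Q = 12.75. From demand, P = 206.
PS = (206 − 155)·12.75 = 650.25.
With 2 symmetric Cournot firms, each firm's FOC gives 257 − 12q = 155, so q = 8.5, Q = 2·8.5 = 17, and P = 189.
PS = (189 − 155)·17 = 578.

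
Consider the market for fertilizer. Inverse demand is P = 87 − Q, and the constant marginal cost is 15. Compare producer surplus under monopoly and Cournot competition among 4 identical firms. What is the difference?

The monopolist equates marginal revenue to marginal cost: 87 − 2Q = 15, so Q = 36. From demand, P = 51.
PS = (51 − 15)·36 = 1296.
In a 4-firm Cournot equilibrium, symmetry and the first-order condition give q = (87 − 15)/(5) = 14.4. So Q = 57.6 and P = 29.4.
PS = (29.4 − 15)·57.6 = 829.44.
Change in producer surplus: 829.44 − 1296 = −466.56.

PS falls by 466.56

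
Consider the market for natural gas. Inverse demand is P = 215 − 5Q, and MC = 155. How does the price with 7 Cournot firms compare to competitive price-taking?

Cournot: P = 162.5; Competition: P = 155

Cournot with 7 identical firms: the symmetric best-response condition is 215 − 40q = 155. Each firm produces q = 1.5, total output Q = 10.5, price P = 162.5.
Perfect competition: P = MC = 155, so 215 − 5Q = 155 and Q = 12.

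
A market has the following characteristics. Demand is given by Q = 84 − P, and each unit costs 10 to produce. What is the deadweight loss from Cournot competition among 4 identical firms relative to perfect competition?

Inverting demand: P = 84 − Q.
Competitive firms price at marginal cost: P = 10, giving Q = 74.
Cournot with 4 identical firms: the symmetric best-response condition is 84 − 5q = 10. Each firm produces q = 14.8, total output Q = 59.2, price P = 24.8.
DWL is the triangle between Q = 59.2 and Q = 74: ½·(74 − 59.2)·(24.8 − 10) = 109.52.

DWL = 109.52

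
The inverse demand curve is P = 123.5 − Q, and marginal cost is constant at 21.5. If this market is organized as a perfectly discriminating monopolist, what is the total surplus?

With perfect price discrimination, output is the efficient level Q = 102 (where demand meets MC), but every buyer pays their willingness to pay: CS = 0 and PS = total surplus.
TS = 5202 (equal to competitive TS).

TS = 5202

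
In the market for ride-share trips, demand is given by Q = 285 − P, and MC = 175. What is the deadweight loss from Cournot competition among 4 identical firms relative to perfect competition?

DWL = 242

Inverting demand: P = 285 − Q.
Perfect competition: P = MC = 175, so 285 − Q = 175 and Q = 110.
With 4 symmetric Cournot firms, each firm's FOC gives 285 − 5q = 175, so q = 22, Q = 4·22 = 88, and P = 197.
DWL is the triangle between Q = 88 and Q = 110: ½·(110 − 88)·(197 − 175) = 242.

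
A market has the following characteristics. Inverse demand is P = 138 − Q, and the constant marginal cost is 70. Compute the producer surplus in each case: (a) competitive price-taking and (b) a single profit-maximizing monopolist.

Competition: PS = 0; Monopoly: PS = 1156

Perfect competition: P = MC = 70, so 138 − Q = 70 and Q = 68.
PS = (70 − 70)·68 = 0.
A monopolist chooses Q where MR = MC. MR = 138 − 2Q; setting this equal to 70 gives Q = 34 and P = 104.
PS = (104 − 70)·34 = 1156.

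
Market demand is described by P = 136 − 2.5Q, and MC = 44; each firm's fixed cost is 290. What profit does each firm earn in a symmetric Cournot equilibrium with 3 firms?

In a 3-firm Cournot equilibrium, symmetry and the first-order condition give q = (136 − 44)/(10) = 9.2. So Q = 27.6 and P = 67.
Each firm's profit = (67 − 44)·9.2 − 290 = −78.4.

π_i = −78.4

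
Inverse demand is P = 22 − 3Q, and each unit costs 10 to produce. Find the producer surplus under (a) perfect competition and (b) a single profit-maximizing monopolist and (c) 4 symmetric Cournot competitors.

Perfect competition: P = MC = 10, so 22 − 3Q = 10 and Q = 4.
PS = (10 − 10)·4 = 0.
Monopoly sets MR = MC: 22 − 6Q = 10 ⇒ Q = 2, P = 22 − 3·2 = 16.
PS = (16 − 10)·2 = 12.
With 4 symmetric Cournot firms, each firm's FOC gives 22 − 15q = 10, so q = 0.8, Q = 4·0.8 = 3.2, and P = 12.4.
PS = (12.4 − 10)·3.2 = 7.68.

Competition: PS = 0; Monopoly: PS = 12; Cournot: PS = 7.68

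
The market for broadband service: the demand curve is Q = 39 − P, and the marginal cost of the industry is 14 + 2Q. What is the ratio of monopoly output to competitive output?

Inverting demand: P = 39 − Q.
A monopolist chooses Q where MR = MC. MR = 39 − 2Q; setting this equal to 14 + 2Q gives Q = 6.25 and P = 32.75.
Under competition P = MC: 39 − Q = 14 + 2Q ⇒ Q = 25/3, P = 92/3.
Ratio Q_m/Q_c = 6.25/(25/3) = 0.75.

Q_m/Q_c = 0.75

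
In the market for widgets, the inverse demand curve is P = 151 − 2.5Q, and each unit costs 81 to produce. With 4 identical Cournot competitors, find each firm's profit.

With 4 symmetric Cournot firms, each firm's FOC gives 151 − 12.5q = 81, so q = 5.6, Q = 4·5.6 = 22.4, and P = 95.
Each firm's profit = (95 − 81)·5.6 = 78.4.

π_i = 78.4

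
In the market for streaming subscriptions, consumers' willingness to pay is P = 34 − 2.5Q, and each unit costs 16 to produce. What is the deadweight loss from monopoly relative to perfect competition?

DWL = 16.2

Perfect competition: P = MC = 16, so 34 − 2.5Q = 16 and Q = 7.2.
Monopoly sets MR = MC: 34 − 5Q = 16 ⇒ Q = 3.6, P = 34 − 2.5·3.6 = 25.
DWL is the triangle between Q = 3.6 and Q = 7.2: ½·(7.2 − 3.6)·(25 − 16) = 16.2.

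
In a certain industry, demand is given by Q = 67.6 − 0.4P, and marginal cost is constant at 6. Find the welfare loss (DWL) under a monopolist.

Inverting demand: P = 169 − 2.5Q.
Under competition P = MC = 6, so Q = (169 − 6)/2.5 = 65.2.
Monopoly sets MR = MC: 169 − 5Q = 6 ⇒ Q = 32.6, P = 169 − 2.5·32.6 = 87.5.
DWL is the triangle between Q = 32.6 and Q = 65.2: ½·(65.2 − 32.6)·(87.5 − 6) = 1328.45.

DWL = 1328.45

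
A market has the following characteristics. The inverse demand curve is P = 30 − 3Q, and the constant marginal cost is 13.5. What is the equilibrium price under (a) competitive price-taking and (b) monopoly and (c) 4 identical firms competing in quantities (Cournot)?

Competition: P = 13.5; Monopoly: P = 21.75; Cournot: P = 16.8

Perfect competition: P = MC = 13.5, so 30 − 3Q = 13.5 and Q = 5.5.
A monopolist chooses Q where MR = MC. MR = 30 − 6Q; setting this equal to 13.5 gives Q = 2.75 and P = 21.75.
Cournot with 4 identical firms: the symmetric best-response condition is 30 − 15q = 13.5. Each firm produces q = 1.1, total output Q = 4.4, price P = 16.8.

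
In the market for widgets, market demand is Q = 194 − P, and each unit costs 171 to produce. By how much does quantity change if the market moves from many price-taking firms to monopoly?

Inverting demand: P = 194 − Q.
Competitive firms price at marginal cost: P = 171, giving Q = 23.
Monopoly sets MR = MC: 194 − 2Q = 171 ⇒ Q = 11.5, P = 194 − 11.5 = 182.5.
Change in quantity: 11.5 − 23 = −11.5.

Q falls by 11.5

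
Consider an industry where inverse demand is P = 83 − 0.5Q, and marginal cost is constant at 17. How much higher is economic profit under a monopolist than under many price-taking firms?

Economic profit rises by 2178

Perfect competition: P = MC = 17, so 83 − 0.5Q = 17 and Q = 132.
Profit = (17 − 17)·132 = 0.
The monopolist equates marginal revenue to marginal cost: 83 − Q = 17, so Q = 66. From demand, P = 50.
Profit = (50 − 17)·66 = 2178.
Change in economic profit: 2178 − 0 = 2178.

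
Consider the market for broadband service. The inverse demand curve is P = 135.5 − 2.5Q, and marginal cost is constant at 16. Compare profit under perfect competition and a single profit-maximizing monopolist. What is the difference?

π rises by 1428.025

Perfect competition: P = MC = 16, so 135.5 − 2.5Q = 16 and Q = 47.8.
Profit = (16 − 16)·47.8 = 0.
Monopoly sets MR = MC: 135.5 − 5Q = 16 ⇒ Q = 23.9, P = 135.5 − 2.5·23.9 = 75.75.
Profit = (75.75 − 16)·23.9 = 1428.025.
Change in profit: 1428.025 − 0 = 1428.025.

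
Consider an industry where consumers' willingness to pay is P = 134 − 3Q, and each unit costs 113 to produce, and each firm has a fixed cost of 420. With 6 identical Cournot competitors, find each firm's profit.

π_i = −417

In a 6-firm Cournot equilibrium, symmetry and the first-order condition give q = (134 − 113)/(21) = 1. So Q = 6 and P = 116.
Each firm's profit = (116 − 113)·1 − 420 = −417.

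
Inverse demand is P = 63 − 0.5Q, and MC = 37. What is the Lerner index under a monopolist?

Lerner index = 0.26

A monopolist chooses Q where MR = MC. MR = 63 − Q; setting this equal to 37 gives Q = 26 and P = 50.
Lerner index = (P − MC)/P = (50 − 37)/50 = 0.26.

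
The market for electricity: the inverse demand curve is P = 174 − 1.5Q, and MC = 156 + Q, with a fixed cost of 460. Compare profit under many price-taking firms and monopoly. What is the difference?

Under competition P = MC: 174 − 1.5Q = 156 + Q ⇒ Q = 7.2, P = 163.2.
Profit = 163.2·7.2 − (156·7.2 + ½·1·7.2²) − 460 = −434.08.
Monopoly sets MR = MC: 174 − 3Q = 156 + Q ⇒ Q = 4.5, P = 174 − 1.5·4.5 = 167.25.
Profit = 167.25·4.5 − (156·4.5 + ½·1·4.5²) − 460 = −419.5.
Change in profit: −419.5 − −434.08 = 14.58.

π rises by 14.58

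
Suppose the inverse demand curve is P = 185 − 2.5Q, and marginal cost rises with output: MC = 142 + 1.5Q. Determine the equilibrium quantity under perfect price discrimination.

Q = 10.75

A perfectly discriminating monopolist sells every unit with P(Q) ≥ MC(Q), so output equals the competitive quantity Q = 10.75. Each buyer pays their reservation price, so CS = 0 and the firm captures all surplus.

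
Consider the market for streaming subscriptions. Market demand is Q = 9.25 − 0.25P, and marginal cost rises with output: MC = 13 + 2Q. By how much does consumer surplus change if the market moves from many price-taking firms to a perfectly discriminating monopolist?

Inverting demand: P = 37 − 4Q.
Competitive equilibrium sets price equal to marginal cost: 37 − 4Q = 13 + 2Q, so Q = 4 and P = 21.
CS = ½·(37 − 21)·4 = 32.
Under first-degree price discrimination the firm charges each unit its demand price and produces up to where P = MC, i.e. Q = 4. Consumer surplus is zero; producer surplus equals total surplus.
CS = 0.
Change in consumer surplus: 0 − 32 = −32.

CS falls by 32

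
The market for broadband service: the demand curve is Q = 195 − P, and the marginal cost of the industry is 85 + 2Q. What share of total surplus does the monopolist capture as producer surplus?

Inverting demand: P = 195 − Q.
The monopolist equates marginal revenue to marginal cost: 195 − 2Q = 85 + 2Q, so Q = 27.5. From demand, P = 167.5.
CS = ½·(195 − 167.5)·27.5 = 378.125.
PS = P·Q − VC(Q) = 167.5·27.5 − (85·27.5 + ½·2·27.5²) = 1512.5.
Share captured = PS/TS = 1512.5/1890.625 = 0.8.

PS/TS = 0.8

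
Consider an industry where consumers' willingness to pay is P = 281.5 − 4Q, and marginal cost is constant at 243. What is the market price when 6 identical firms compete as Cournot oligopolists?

In a 6-firm Cournot equilibrium, symmetry and the first-order condition give q = (281.5 − 243)/(28) = 1.375. So Q = 8.25 and P = 248.5.

P = 248.5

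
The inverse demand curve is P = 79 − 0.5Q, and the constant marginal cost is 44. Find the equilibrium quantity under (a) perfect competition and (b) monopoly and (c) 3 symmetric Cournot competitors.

Competition: Q = 70; Monopoly: Q = 35; Cournot: Q = 52.5

Competitive firms price at marginal cost: P = 44, giving Q = 70.
The monopolist equates marginal revenue to marginal cost: 79 − Q = 44, so Q = 35. From demand, P = 61.5.
With 3 symmetric Cournot firms, each firm's FOC gives 79 − 2q = 44, so q = 17.5, Q = 3·17.5 = 52.5, and P = 52.75.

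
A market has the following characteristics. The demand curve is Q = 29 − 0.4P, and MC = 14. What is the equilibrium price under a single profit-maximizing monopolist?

P = 43.25

Inverting demand: P = 72.5 − 2.5Q.
The monopolist equates marginal revenue to marginal cost: 72.5 − 5Q = 14, so Q = 11.7. From demand, P = 43.25.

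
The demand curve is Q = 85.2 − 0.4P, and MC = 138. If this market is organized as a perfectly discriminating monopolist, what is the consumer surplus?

CS = 0

Inverting demand: P = 213 − 2.5Q.
Under first-degree price discrimination the firm charges each unit its demand price and produces up to where P = MC, i.e. Q = 30. Consumer surplus is zero; producer surplus equals total surplus.
CS = 0.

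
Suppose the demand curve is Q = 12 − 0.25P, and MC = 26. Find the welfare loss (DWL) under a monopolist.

DWL = 15.125

Inverting demand: P = 48 − 4Q.
Competitive firms price at marginal cost: P = 26, giving Q = 5.5.
Monopoly sets MR = MC: 48 − 8Q = 26 ⇒ Q = 2.75, P = 48 − 4·2.75 = 37.
DWL is the triangle between Q = 2.75 and Q = 5.5: ½·(5.5 − 2.75)·(37 − 26) = 15.125.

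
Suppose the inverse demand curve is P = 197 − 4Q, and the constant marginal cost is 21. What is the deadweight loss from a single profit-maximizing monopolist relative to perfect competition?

Perfect competition: P = MC = 21, so 197 − 4Q = 21 and Q = 44.
A monopolist chooses Q where MR = MC. MR = 197 − 8Q; setting this equal to 21 gives Q = 22 and P = 109.
DWL is the triangle between Q = 22 and Q = 44: ½·(44 − 22)·(109 − 21) = 968.

DWL = 968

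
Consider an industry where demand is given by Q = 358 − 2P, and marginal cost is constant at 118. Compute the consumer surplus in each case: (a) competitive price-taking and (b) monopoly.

Inverting demand: P = 179 − 0.5Q.
Competitive firms price at marginal cost: P = 118, giving Q = 122.
CS = ½·(179 − 118)·122 = 3721.
Monopoly sets MR = MC: 179 − Q = 118 ⇒ Q = 61, P = 179 − 0.5·61 = 148.5.
CS = ½·(179 − 148.5)·61 = 930.25.

Competition: CS = 3721; Monopoly: CS = 930.25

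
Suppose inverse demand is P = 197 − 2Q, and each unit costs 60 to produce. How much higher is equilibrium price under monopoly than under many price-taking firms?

Equilibrium price rises by 68.5

Perfect competition: P = MC = 60, so 197 − 2Q = 60 and Q = 68.5.
Monopoly sets MR = MC: 197 − 4Q = 60 ⇒ Q = 34.25, P = 197 − 2·34.25 = 128.5.
Change in equilibrium price: 128.5 − 60 = 68.5.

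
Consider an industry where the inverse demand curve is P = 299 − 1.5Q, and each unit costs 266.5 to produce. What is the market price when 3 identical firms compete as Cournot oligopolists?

P = 274.625

Cournot with 3 identical firms: the symmetric best-response condition is 299 − 6q = 266.5. Each firm produces q = 65/12, total output Q = 16.25, price P = 274.625.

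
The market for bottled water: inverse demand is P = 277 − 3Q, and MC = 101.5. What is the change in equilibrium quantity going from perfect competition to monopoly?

Under competition P = MC = 101.5, so Q = (277 − 101.5)/3 = 58.5.
The monopolist equates marginal revenue to marginal cost: 277 − 6Q = 101.5, so Q = 29.25. From demand, P = 189.25.
Change in equilibrium quantity: 29.25 − 58.5 = −29.25.

Q falls by 29.25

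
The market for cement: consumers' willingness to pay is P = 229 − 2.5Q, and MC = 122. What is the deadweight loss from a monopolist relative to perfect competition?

DWL = 572.45

Under competition P = MC = 122, so Q = (229 − 122)/2.5 = 42.8.
A monopolist chooses Q where MR = MC. MR = 229 − 5Q; setting this equal to 122 gives Q = 21.4 and P = 175.5.
DWL is the triangle between Q = 21.4 and Q = 42.8: ½·(42.8 − 21.4)·(175.5 − 122) = 572.45.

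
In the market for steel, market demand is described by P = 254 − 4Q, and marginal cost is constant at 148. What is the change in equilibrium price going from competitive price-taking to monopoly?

Under competition P = MC = 148, so Q = (254 − 148)/4 = 26.5.
The monopolist equates marginal revenue to marginal cost: 254 − 8Q = 148, so Q = 13.25. From demand, P = 201.
Change in equilibrium price: 201 − 148 = 53.

Equilibrium price rises by 53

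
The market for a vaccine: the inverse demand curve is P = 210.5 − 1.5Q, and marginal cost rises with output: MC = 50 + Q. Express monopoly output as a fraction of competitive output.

A monopolist chooses Q where MR = MC. MR = 210.5 − 3Q; setting this equal to 50 + Q gives Q = 40.125 and P = 2405/16.
Under competition P = MC: 210.5 − 1.5Q = 50 + Q ⇒ Q = 64.2, P = 114.2.
Ratio Q_m/Q_c = 40.125/64.2 = 0.625.

Q_m/Q_c = 0.625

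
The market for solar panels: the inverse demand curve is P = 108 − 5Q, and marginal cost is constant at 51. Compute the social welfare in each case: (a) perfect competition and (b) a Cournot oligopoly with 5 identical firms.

Competitive firms price at marginal cost: P = 51, giving Q = 11.4.
CS = ½·(108 − 51)·11.4 = 324.9; PS = (51 − 51)·11.4 = 0; TS = 324.9.
With 5 symmetric Cournot firms, each firm's FOC gives 108 − 30q = 51, so q = 1.9, Q = 5·1.9 = 9.5, and P = 60.5.
CS = ½·(108 − 60.5)·9.5 = 225.625; PS = (60.5 − 51)·9.5 = 90.25; TS = 315.875.

Competition: TS = 324.9; Cournot: TS = 315.875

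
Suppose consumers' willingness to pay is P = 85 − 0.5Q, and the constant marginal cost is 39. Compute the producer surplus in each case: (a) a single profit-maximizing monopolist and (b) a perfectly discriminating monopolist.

Monopoly: PS = 1058; Perfect PD: PS = 2116

The monopolist equates marginal revenue to marginal cost: 85 − Q = 39, so Q = 46. From demand, P = 62.
PS = (62 − 39)·46 = 1058.
With perfect price discrimination, output is the efficient level Q = 92 (where demand meets MC), but every buyer pays their willingness to pay: CS = 0 and PS = total surplus.
PS = ½·(85 − 39)·92 = 2116.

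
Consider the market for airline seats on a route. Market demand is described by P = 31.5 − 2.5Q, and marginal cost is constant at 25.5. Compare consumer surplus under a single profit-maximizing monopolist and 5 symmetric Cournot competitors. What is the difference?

The monopolist equates marginal revenue to marginal cost: 31.5 − 5Q = 25.5, so Q = 1.2. From demand, P = 28.5.
CS = ½·(31.5 − 28.5)·1.2 = 1.8.
With 5 symmetric Cournot firms, each firm's FOC gives 31.5 − 15q = 25.5, so q = 0.4, Q = 5·0.4 = 2, and P = 26.5.
CS = ½·(31.5 − 26.5)·2 = 5.
Change in consumer surplus: 5 − 1.8 = 3.2.

CS rises by 3.2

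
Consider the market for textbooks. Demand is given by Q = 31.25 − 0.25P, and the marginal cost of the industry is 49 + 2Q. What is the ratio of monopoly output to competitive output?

Inverting demand: P = 125 − 4Q.
The monopolist equates marginal revenue to marginal cost: 125 − 8Q = 49 + 2Q, so Q = 7.6. From demand, P = 94.6.
Competitive equilibrium sets price equal to marginal cost: 125 − 4Q = 49 + 2Q, so Q = 38/3 and P = 223/3.
Ratio Q_m/Q_c = 7.6/(38/3) = 0.6.

Q_m/Q_c = 0.6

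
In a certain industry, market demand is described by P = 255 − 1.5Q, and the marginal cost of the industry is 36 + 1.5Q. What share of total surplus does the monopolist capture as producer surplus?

PS/TS = 0.75

A monopolist chooses Q where MR = MC. MR = 255 − 3Q; setting this equal to 36 + 1.5Q gives Q = 146/3 and P = 182.
CS = ½·(255 − 182)·146/3 = 5329/3.
PS = P·Q − VC(Q) = 182·146/3 − (36·146/3 + ½·1.5·(146/3)²) = 5329.
Share captured = PS/TS = 5329/(21316/3) = 0.75.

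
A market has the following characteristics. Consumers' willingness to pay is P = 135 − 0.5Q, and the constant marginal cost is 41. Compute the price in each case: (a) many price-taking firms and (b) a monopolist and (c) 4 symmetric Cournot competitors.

Perfect competition: P = MC = 41, so 135 − 0.5Q = 41 and Q = 188.
Monopoly sets MR = MC: 135 − Q = 41 ⇒ Q = 94, P = 135 − 0.5·94 = 88.
Cournot with 4 identical firms: the symmetric best-response condition is 135 − 2.5q = 41. Each firm produces q = 37.6, total output Q = 150.4, price P = 59.8.

Competition: P = 41; Monopoly: P = 88; Cournot: P = 59.8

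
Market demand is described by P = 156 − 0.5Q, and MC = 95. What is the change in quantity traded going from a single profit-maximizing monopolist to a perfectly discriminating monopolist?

The monopolist equates marginal revenue to marginal cost: 156 − Q = 95, so Q = 61. From demand, P = 125.5.
Under first-degree price discrimination the firm charges each unit its demand price and produces up to where P = MC, i.e. Q = 122. Consumer surplus is zero; producer surplus equals total surplus.
Change in quantity traded: 122 − 61 = 61.

Q rises by 61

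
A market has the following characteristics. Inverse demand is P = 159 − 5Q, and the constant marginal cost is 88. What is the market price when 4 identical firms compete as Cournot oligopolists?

With 4 symmetric Cournot firms, each firm's FOC gives 159 − 25q = 88, so q = 2.84, Q = 4·2.84 = 11.36, and P = 102.2.

P = 102.2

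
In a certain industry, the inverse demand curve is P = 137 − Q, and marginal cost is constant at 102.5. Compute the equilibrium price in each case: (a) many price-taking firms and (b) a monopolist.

Competition: P = 102.5; Monopoly: P = 119.75

Competitive firms price at marginal cost: P = 102.5, giving Q = 34.5.
Monopoly sets MR = MC: 137 − 2Q = 102.5 ⇒ Q = 17.25, P = 137 − 17.25 = 119.75.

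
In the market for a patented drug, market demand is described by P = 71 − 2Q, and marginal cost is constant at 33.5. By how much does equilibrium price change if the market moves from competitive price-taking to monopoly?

P rises by 18.75

Under competition P = MC = 33.5, so Q = (71 − 33.5)/2 = 18.75.
A monopolist chooses Q where MR = MC. MR = 71 − 4Q; setting this equal to 33.5 gives Q = 9.375 and P = 52.25.
Change in equilibrium price: 52.25 − 33.5 = 18.75.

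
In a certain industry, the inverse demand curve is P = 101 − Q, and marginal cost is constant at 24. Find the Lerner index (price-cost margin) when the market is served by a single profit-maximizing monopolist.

The monopolist equates marginal revenue to marginal cost: 101 − 2Q = 24, so Q = 38.5. From demand, P = 62.5.
Lerner index = (P − MC)/P = (62.5 − 24)/62.5 = 0.616.

Lerner index = 0.616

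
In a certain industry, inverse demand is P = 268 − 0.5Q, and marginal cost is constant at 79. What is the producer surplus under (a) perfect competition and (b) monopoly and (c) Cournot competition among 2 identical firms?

Under competition P = MC = 79, so Q = (268 − 79)/0.5 = 378.
PS = (79 − 79)·378 = 0.
The monopolist equates marginal revenue to marginal cost: 268 − Q = 79, so Q = 189. From demand, P = 173.5.
PS = (173.5 − 79)·189 = 17860.5.
With 2 symmetric Cournot firms, each firm's FOC gives 268 − 1.5q = 79, so q = 126, Q = 2·126 = 252, and P = 142.
PS = (142 − 79)·252 = 15876.

Competition: PS = 0; Monopoly: PS = 17860.5; Cournot: PS = 15876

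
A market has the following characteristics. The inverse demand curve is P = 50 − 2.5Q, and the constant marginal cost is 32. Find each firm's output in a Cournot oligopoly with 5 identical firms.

q_i = 1.2

With 5 symmetric Cournot firms, each firm's FOC gives 50 − 15q = 32, so q = 1.2, Q = 5·1.2 = 6, and P = 35.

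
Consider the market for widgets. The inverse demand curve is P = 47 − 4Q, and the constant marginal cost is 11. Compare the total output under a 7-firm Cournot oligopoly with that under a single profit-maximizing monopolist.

With 7 symmetric Cournot firms, each firm's FOC gives 47 − 32q = 11, so q = 1.125, Q = 7·1.125 = 7.875, and P = 15.5.
Monopoly sets MR = MC: 47 − 8Q = 11 ⇒ Q = 4.5, P = 47 − 4·4.5 = 29.

Cournot: Q = 7.875; Monopoly: Q = 4.5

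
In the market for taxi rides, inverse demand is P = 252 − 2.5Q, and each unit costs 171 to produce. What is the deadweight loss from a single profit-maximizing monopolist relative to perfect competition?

Perfect competition: P = MC = 171, so 252 − 2.5Q = 171 and Q = 32.4.
A monopolist chooses Q where MR = MC. MR = 252 − 5Q; setting this equal to 171 gives Q = 16.2 and P = 211.5.
DWL is the triangle between Q = 16.2 and Q = 32.4: ½·(32.4 − 16.2)·(211.5 − 171) = 328.05.

DWL = 328.05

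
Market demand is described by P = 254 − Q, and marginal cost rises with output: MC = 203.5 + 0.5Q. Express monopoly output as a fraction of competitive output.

Q_m/Q_c = 0.6

Monopoly sets MR = MC: 254 − 2Q = 203.5 + 0.5Q ⇒ Q = 20.2, P = 254 − 20.2 = 233.8.
Competitive equilibrium sets price equal to marginal cost: 254 − Q = 203.5 + 0.5Q, so Q = 101/3 and P = 661/3.
Ratio Q_m/Q_c = 20.2/(101/3) = 0.6.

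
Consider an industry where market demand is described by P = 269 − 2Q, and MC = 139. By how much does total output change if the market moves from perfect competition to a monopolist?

Under competition P = MC = 139, so Q = (269 − 139)/2 = 65.
The monopolist equates marginal revenue to marginal cost: 269 − 4Q = 139, so Q = 32.5. From demand, P = 204.
Change in total output: 32.5 − 65 = −32.5.

Total output falls by 32.5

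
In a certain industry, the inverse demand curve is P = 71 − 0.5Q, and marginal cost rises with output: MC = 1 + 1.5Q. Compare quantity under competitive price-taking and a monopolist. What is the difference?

Q falls by 7

Competitive equilibrium sets price equal to marginal cost: 71 − 0.5Q = 1 + 1.5Q, so Q = 35 and P = 53.5.
Monopoly sets MR = MC: 71 − Q = 1 + 1.5Q ⇒ Q = 28, P = 71 − 0.5·28 = 57.
Change in quantity: 28 − 35 = −7.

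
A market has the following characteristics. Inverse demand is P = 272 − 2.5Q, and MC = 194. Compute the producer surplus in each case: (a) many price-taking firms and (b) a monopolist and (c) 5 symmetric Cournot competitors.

Perfect competition: P = MC = 194, so 272 − 2.5Q = 194 and Q = 31.2.
PS = (194 − 194)·31.2 = 0.
The monopolist equates marginal revenue to marginal cost: 272 − 5Q = 194, so Q = 15.6. From demand, P = 233.
PS = (233 − 194)·15.6 = 608.4.
With 5 symmetric Cournot firms, each firm's FOC gives 272 − 15q = 194, so q = 5.2, Q = 5·5.2 = 26, and P = 207.
PS = (207 − 194)·26 = 338.

Competition: PS = 0; Monopoly: PS = 608.4; Cournot: PS = 338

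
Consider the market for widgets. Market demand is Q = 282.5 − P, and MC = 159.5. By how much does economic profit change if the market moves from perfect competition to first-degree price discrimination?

Inverting demand: P = 282.5 − Q.
Under competition P = MC = 159.5, so Q = (282.5 − 159.5)/1 = 123.
Profit = (159.5 − 159.5)·123 = 0.
With perfect price discrimination, output is the efficient level Q = 123 (where demand meets MC), but every buyer pays their willingness to pay: CS = 0 and PS = total surplus.
PS equals the full surplus area, 7564.5. Profit = 7564.5 = 7564.5.
Change in economic profit: 7564.5 − 0 = 7564.5.

Economic profit rises by 7564.5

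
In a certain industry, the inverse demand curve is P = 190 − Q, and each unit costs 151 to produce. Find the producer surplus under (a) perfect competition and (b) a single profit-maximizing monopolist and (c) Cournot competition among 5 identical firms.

Perfect competition: P = MC = 151, so 190 − Q = 151 and Q = 39.
PS = (151 − 151)·39 = 0.
The monopolist equates marginal revenue to marginal cost: 190 − 2Q = 151, so Q = 19.5. From demand, P = 170.5.
PS = (170.5 − 151)·19.5 = 380.25.
With 5 symmetric Cournot firms, each firm's FOC gives 190 − 6q = 151, so q = 6.5, Q = 5·6.5 = 32.5, and P = 157.5.
PS = (157.5 − 151)·32.5 = 211.25.

Competition: PS = 0; Monopoly: PS = 380.25; Cournot: PS = 211.25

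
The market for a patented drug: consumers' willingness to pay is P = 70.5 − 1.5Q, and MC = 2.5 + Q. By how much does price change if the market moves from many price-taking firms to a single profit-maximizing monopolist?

Under competition P = MC: 70.5 − 1.5Q = 2.5 + Q ⇒ Q = 27.2, P = 29.7.
The monopolist equates marginal revenue to marginal cost: 70.5 − 3Q = 2.5 + Q, so Q = 17. From demand, P = 45.
Change in price: 45 − 29.7 = 15.3.

P rises by 15.3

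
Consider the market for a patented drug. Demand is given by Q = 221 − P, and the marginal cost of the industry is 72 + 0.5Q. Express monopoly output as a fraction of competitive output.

Inverting demand: P = 221 − Q.
A monopolist chooses Q where MR = MC. MR = 221 − 2Q; setting this equal to 72 + 0.5Q gives Q = 59.6 and P = 161.4.
Under competition P = MC: 221 − Q = 72 + 0.5Q ⇒ Q = 298/3, P = 365/3.
Ratio Q_m/Q_c = 59.6/(298/3) = 0.6.

Q_m/Q_c = 0.6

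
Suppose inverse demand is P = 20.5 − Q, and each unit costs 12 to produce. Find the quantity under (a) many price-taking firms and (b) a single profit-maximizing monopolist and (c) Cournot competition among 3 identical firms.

Competition: Q = 8.5; Monopoly: Q = 4.25; Cournot: Q = 6.375

Perfect competition: P = MC = 12, so 20.5 − Q = 12 and Q = 8.5.
Monopoly sets MR = MC: 20.5 − 2Q = 12 ⇒ Q = 4.25, P = 20.5 − 4.25 = 16.25.
In a 3-firm Cournot equilibrium, symmetry and the first-order condition give q = (20.5 − 12)/(4) = 2.125. So Q = 6.375 and P = 14.125.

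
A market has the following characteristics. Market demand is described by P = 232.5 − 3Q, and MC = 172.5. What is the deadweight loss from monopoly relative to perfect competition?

DWL = 150

Competitive firms price at marginal cost: P = 172.5, giving Q = 20.
Monopoly sets MR = MC: 232.5 − 6Q = 172.5 ⇒ Q = 10, P = 232.5 − 3·10 = 202.5.
DWL is the triangle between Q = 10 and Q = 20: ½·(20 − 10)·(202.5 − 172.5) = 150.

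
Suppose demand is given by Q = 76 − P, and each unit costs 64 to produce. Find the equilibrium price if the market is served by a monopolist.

P = 70

Inverting demand: P = 76 − Q.
Monopoly sets MR = MC: 76 − 2Q = 64 ⇒ Q = 6, P = 76 − 6 = 70.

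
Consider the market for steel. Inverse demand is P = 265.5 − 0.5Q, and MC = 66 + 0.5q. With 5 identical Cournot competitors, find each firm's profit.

π_i = 2436.75

In a 5-firm Cournot equilibrium, symmetry and the first-order condition give q = (265.5 − 66)/(3.5) = 57. So Q = 285 and P = 123.
Each firm's profit = 123·57 − (66·57 + ½·0.5·57²) = 2436.75.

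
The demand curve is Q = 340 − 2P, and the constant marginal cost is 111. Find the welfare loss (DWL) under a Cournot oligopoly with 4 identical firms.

Inverting demand: P = 170 − 0.5Q.
Perfect competition: P = MC = 111, so 170 − 0.5Q = 111 and Q = 118.
In a 4-firm Cournot equilibrium, symmetry and the first-order condition give q = (170 − 111)/(2.5) = 23.6. So Q = 94.4 and P = 122.8.
DWL is the triangle between Q = 94.4 and Q = 118: ½·(118 − 94.4)·(122.8 − 111) = 139.24.

DWL = 139.24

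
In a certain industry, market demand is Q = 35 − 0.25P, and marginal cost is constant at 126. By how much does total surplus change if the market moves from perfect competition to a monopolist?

Inverting demand: P = 140 − 4Q.
Under competition P = MC = 126, so Q = (140 − 126)/4 = 3.5.
CS = ½·(140 − 126)·3.5 = 24.5; PS = (126 − 126)·3.5 = 0; TS = 24.5.
A monopolist chooses Q where MR = MC. MR = 140 − 8Q; setting this equal to 126 gives Q = 1.75 and P = 133.
CS = ½·(140 − 133)·1.75 = 6.125; PS = (133 − 126)·1.75 = 12.25; TS = 18.375.
Change in total surplus: 18.375 − 24.5 = −6.125.

TS falls by 6.125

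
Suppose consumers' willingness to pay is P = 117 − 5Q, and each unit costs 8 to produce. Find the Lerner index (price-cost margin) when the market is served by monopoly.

A monopolist chooses Q where MR = MC. MR = 117 − 10Q; setting this equal to 8 gives Q = 10.9 and P = 62.5.
Lerner index = (P − MC)/P = (62.5 − 8)/62.5 = 0.872.

Lerner index = 0.872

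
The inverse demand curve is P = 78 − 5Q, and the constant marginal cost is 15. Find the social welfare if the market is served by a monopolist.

The monopolist equates marginal revenue to marginal cost: 78 − 10Q = 15, so Q = 6.3. From demand, P = 46.5.
CS = ½·(78 − 46.5)·6.3 = 99.225; PS = (46.5 − 15)·6.3 = 198.45; TS = 297.675.

TS = 297.675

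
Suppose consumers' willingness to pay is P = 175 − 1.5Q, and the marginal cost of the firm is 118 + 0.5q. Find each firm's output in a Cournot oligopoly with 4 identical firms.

q_i = 7.125

With 4 symmetric Cournot firms, each firm's FOC gives 175 − 7.5q = 118 + 0.5q, so q = 7.125, Q = 4·7.125 = 28.5, and P = 132.25.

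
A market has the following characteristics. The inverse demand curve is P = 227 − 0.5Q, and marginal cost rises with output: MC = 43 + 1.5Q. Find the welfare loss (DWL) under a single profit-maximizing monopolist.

DWL = 338.56

Under competition P = MC: 227 − 0.5Q = 43 + 1.5Q ⇒ Q = 92, P = 181.
Monopoly sets MR = MC: 227 − Q = 43 + 1.5Q ⇒ Q = 73.6, P = 227 − 0.5·73.6 = 190.2.
CS = ½·(227 − 181)·92 = 2116; PS = (181·92 − 43·92 − ½·1.5·92²) = 6348; TS = 8464.
CS = ½·(227 − 190.2)·73.6 = 1354.24; PS = (190.2·73.6 − 43·73.6 − ½·1.5·73.6²) = 6771.2; TS = 8125.44.
DWL = 8464 − 8125.44 = 338.56.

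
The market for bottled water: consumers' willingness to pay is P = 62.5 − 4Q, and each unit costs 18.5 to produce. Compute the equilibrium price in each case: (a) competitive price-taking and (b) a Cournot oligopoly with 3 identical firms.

Competition: P = 18.5; Cournot: P = 29.5

Perfect competition: P = MC = 18.5, so 62.5 − 4Q = 18.5 and Q = 11.
With 3 symmetric Cournot firms, each firm's FOC gives 62.5 − 16q = 18.5, so q = 2.75, Q = 3·2.75 = 8.25, and P = 29.5.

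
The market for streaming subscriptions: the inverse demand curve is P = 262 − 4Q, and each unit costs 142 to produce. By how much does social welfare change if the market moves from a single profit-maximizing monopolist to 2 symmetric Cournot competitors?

Monopoly sets MR = MC: 262 − 8Q = 142 ⇒ Q = 15, P = 262 − 4·15 = 202.
CS = ½·(262 − 202)·15 = 450; PS = (202 − 142)·15 = 900; TS = 1350.
In a 2-firm Cournot equilibrium, symmetry and the first-order condition give q = (262 − 142)/(12) = 10. So Q = 20 and P = 182.
CS = ½·(262 − 182)·20 = 800; PS = (182 − 142)·20 = 800; TS = 1600.
Change in social welfare: 1600 − 1350 = 250.

TS rises by 250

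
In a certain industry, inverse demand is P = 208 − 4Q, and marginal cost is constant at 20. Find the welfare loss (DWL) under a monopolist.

Competitive firms price at marginal cost: P = 20, giving Q = 47.
The monopolist equates marginal revenue to marginal cost: 208 − 8Q = 20, so Q = 23.5. From demand, P = 114.
DWL is the triangle between Q = 23.5 and Q = 47: ½·(47 − 23.5)·(114 − 20) = 1104.5.

DWL = 1104.5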